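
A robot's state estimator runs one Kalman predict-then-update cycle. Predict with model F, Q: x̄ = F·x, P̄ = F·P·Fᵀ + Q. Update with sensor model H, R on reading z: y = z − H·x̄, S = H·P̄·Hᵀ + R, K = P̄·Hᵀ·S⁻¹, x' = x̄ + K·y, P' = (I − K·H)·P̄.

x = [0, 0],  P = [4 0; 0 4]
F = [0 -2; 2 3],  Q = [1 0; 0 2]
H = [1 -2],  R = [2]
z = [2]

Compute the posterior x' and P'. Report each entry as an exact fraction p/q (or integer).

x' = [130/331, -264/331]
P' = [1402/331 636/331; 636/331 450/331]

x̄ = F·x = [0, 0]
P̄ = F·P·Fᵀ + Q = [17 -24; -24 54]
y = z − H·x̄ = [2]
S = H·P̄·Hᵀ + R = [331]
K = P̄·Hᵀ·S⁻¹ = [65/331; -132/331]
x' = x̄ + K·y = [130/331, -264/331]
P' = (I − K·H)·P̄ = [1402/331 636/331; 636/331 450/331]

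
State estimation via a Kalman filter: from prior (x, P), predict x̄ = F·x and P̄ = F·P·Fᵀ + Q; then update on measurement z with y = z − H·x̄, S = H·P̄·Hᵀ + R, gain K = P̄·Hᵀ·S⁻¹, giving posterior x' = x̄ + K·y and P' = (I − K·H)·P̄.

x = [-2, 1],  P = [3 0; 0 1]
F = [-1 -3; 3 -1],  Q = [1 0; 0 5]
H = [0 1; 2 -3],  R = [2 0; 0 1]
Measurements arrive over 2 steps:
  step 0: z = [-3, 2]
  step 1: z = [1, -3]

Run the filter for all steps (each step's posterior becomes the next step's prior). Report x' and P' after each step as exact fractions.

step 0: x̄ = F·x = [-1, -7]
step 0: P̄ = F·P·Fᵀ + Q = [13 -6; -6 33]
step 0: y = z − H·x̄ = [4, -17]
step 0: S = H·P̄·Hᵀ + R = [35 -111; -111 422]
step 0: K = P̄·Hᵀ·S⁻¹ = [2352/2449 874/2449; 1605/2449 -222/2449]
step 0: x' = x̄ + K·y = [-7899/2449, -6949/2449]
step 0: P' = (I − K·H)·P̄ = [7493/2449 4704/2449; 4704/2449 3210/2449]
step 1: x̄ = F·x = [28746/2449, -212/31]
step 1: P̄ = F·P·Fᵀ + Q = [67056/2449 -639/31; -639/31 692/31]
step 1: y = z − H·x̄ = [243/31, -115083/2449]
step 1: S = H·P̄·Hᵀ + R = [754/31 -3354/31; -3354/31 1368457/2449]
step 1: K = P̄·Hᵀ·S⁻¹ = [2687337/4616794 57066/177569; 939940/2308397 -20382/177569]
step 1: x' = x̄ + K·y = [5533965/4616794, 4032698/2308397]
step 1: P' = (I − K·H)·P̄ = [8803869/4616794 2687337/2308397; 2687337/2308397 1879880/2308397]

step 0: x' = [-7899/2449, -6949/2449], P' = [7493/2449 4704/2449; 4704/2449 3210/2449]
step 1: x' = [5533965/4616794, 4032698/2308397], P' = [8803869/4616794 2687337/2308397; 2687337/2308397 1879880/2308397]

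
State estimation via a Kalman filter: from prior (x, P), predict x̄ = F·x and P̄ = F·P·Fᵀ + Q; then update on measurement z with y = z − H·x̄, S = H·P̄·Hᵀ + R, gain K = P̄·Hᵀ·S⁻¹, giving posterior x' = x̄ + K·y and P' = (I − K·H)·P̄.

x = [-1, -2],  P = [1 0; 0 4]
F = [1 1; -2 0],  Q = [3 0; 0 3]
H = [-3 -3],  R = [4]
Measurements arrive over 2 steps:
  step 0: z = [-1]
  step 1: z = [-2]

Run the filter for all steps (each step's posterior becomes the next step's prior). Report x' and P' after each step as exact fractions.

step 0: x̄ = F·x = [-3, 2]
step 0: P̄ = F·P·Fᵀ + Q = [8 -2; -2 7]
step 0: y = z − H·x̄ = [-4]
step 0: S = H·P̄·Hᵀ + R = [103]
step 0: K = P̄·Hᵀ·S⁻¹ = [-18/103; -15/103]
step 0: x' = x̄ + K·y = [-237/103, 266/103]
step 0: P' = (I − K·H)·P̄ = [500/103 -476/103; -476/103 496/103]
step 1: x̄ = F·x = [29/103, 474/103]
step 1: P̄ = F·P·Fᵀ + Q = [353/103 -48/103; -48/103 2309/103]
step 1: y = z − H·x̄ = [1303/103]
step 1: S = H·P̄·Hᵀ + R = [23506/103]
step 1: K = P̄·Hᵀ·S⁻¹ = [-915/23506; -969/3358]
step 1: x' = x̄ + K·y = [-4957/23506, 3195/3358]
step 1: P' = (I − K·H)·P̄ = [72431/23506 -10173/3358; -10173/3358 11465/3358]

step 0: x' = [-237/103, 266/103], P' = [500/103 -476/103; -476/103 496/103]
step 1: x' = [-4957/23506, 3195/3358], P' = [72431/23506 -10173/3358; -10173/3358 11465/3358]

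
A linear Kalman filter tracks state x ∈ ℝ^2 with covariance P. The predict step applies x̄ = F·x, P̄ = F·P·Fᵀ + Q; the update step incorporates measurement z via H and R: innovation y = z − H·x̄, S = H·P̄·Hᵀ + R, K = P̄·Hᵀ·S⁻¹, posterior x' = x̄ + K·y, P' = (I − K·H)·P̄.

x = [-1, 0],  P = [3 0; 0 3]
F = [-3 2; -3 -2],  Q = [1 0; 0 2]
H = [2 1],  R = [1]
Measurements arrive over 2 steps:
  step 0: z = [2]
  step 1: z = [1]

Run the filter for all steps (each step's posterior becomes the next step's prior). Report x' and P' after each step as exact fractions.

step 0: x̄ = F·x = [3, 3]
step 0: P̄ = F·P·Fᵀ + Q = [40 15; 15 41]
step 0: y = z − H·x̄ = [-7]
step 0: S = H·P̄·Hᵀ + R = [262]
step 0: K = P̄·Hᵀ·S⁻¹ = [95/262; 71/262]
step 0: x' = x̄ + K·y = [121/262, 289/262]
step 0: P' = (I − K·H)·P̄ = [1455/262 -2815/262; -2815/262 5701/262]
step 1: x̄ = F·x = [215/262, -941/262]
step 1: P̄ = F·P·Fᵀ + Q = [69941/262 -9709/262; -9709/262 2643/262]
step 1: y = z − H·x̄ = [773/262]
step 1: S = H·P̄·Hᵀ + R = [243833/262]
step 1: K = P̄·Hᵀ·S⁻¹ = [130173/243833; -16775/243833]
step 1: x' = x̄ + K·y = [584152/243833, -925244/243833]
step 1: P' = (I − K·H)·P̄ = [415702/243833 -701231/243833; -701231/243833 1385687/243833]

step 0: x' = [121/262, 289/262], P' = [1455/262 -2815/262; -2815/262 5701/262]
step 1: x' = [584152/243833, -925244/243833], P' = [415702/243833 -701231/243833; -701231/243833 1385687/243833]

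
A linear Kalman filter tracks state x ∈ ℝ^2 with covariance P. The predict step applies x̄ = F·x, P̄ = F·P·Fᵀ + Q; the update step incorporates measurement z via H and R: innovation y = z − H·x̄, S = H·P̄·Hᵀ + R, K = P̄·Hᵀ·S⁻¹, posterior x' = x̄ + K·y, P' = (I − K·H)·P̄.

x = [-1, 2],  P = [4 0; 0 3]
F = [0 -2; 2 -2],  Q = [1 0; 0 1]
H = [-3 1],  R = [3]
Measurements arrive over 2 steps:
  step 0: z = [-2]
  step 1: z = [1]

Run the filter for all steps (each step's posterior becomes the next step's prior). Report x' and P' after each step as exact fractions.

step 0: x' = [-92/77, -58/11], P' = [272/77 105/11; 105/11 312/11]
step 1: x' = [9193/48793, 70717/48793], P' = [50380/48793 89211/48793; 89211/48793 227532/48793]

step 0: x̄ = F·x = [-4, -6]
step 0: P̄ = F·P·Fᵀ + Q = [13 12; 12 29]
step 0: y = z − H·x̄ = [-8]
step 0: S = H·P̄·Hᵀ + R = [77]
step 0: K = P̄·Hᵀ·S⁻¹ = [-27/77; -1/11]
step 0: x' = x̄ + K·y = [-92/77, -58/11]
step 0: P' = (I − K·H)·P̄ = [272/77 105/11; 105/11 312/11]
step 1: x̄ = F·x = [116/11, 628/77]
step 1: P̄ = F·P·Fᵀ + Q = [1259/11 828/11; 828/11 4021/77]
step 1: y = z − H·x̄ = [1885/77]
step 1: S = H·P̄·Hᵀ + R = [48793/77]
step 1: K = P̄·Hᵀ·S⁻¹ = [-20643/48793; -13367/48793]
step 1: x' = x̄ + K·y = [9193/48793, 70717/48793]
step 1: P' = (I − K·H)·P̄ = [50380/48793 89211/48793; 89211/48793 227532/48793]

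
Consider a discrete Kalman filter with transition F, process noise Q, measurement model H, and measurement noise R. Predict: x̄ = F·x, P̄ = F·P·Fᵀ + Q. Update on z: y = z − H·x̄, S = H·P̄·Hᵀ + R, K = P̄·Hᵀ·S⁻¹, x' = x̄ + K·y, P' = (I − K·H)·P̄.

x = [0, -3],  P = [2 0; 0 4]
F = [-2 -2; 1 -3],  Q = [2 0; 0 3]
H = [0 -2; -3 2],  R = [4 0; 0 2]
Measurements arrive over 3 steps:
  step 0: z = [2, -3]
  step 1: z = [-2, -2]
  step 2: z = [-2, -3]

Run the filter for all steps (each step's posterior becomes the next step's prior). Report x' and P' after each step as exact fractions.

step 0: x' = [791/1559, -2351/3118], P' = [1012/1559 1009/1559; 1009/1559 1519/1559]
step 1: x' = [756527/531938, 326936/265969], P' = [164425/265969 159331/265969; 159331/265969 237305/265969]
step 2: x' = [114110021/84600910, 60084569/84600910], P' = [26020658/42300455 25180057/42300455; 25180057/42300455 37541903/42300455]

step 0: x̄ = F·x = [6, 9]
step 0: P̄ = F·P·Fᵀ + Q = [26 20; 20 41]
step 0: y = z − H·x̄ = [20, -3]
step 0: S = H·P̄·Hᵀ + R = [168 -44; -44 160]
step 0: K = P̄·Hᵀ·S⁻¹ = [-1009/3118 -509/1559; -1519/3118 11/3118]
step 0: x' = x̄ + K·y = [791/1559, -2351/3118]
step 0: P' = (I − K·H)·P̄ = [1012/1559 1009/1559; 1009/1559 1519/1559]
step 1: x̄ = F·x = [769/1559, 8635/3118]
step 1: P̄ = F·P·Fᵀ + Q = [21314/1559 11126/1559; 11126/1559 13306/1559]
step 1: y = z − H·x̄ = [5517/1559, -9446/1559]
step 1: S = H·P̄·Hᵀ + R = [59460/1559 13532/1559; 13532/1559 114656/1559]
step 1: K = P̄·Hᵀ·S⁻¹ = [-159331/531938 -174613/531938; -237305/531938 -3383/531938]
step 1: x' = x̄ + K·y = [756527/531938, 326936/265969]
step 1: P' = (I − K·H)·P̄ = [164425/265969 159331/265969; 159331/265969 237305/265969]
step 2: x̄ = F·x = [-1410399/265969, -1205089/531938]
step 2: P̄ = F·P·Fᵀ + Q = [3413506/265969 1732304/265969; 1732304/265969 2142091/265969]
step 2: y = z − H·x̄ = [-1737027/265969, -3824015/265969]
step 2: S = H·P̄·Hᵀ + R = [9632240/265969 1825460/265969; 1825460/265969 19034208/265969]
step 2: K = P̄·Hᵀ·S⁻¹ = [-25180057/84600910 -2770186/8460091; -37541903/84600910 -91273/16920182]
step 2: x' = x̄ + K·y = [114110021/84600910, 60084569/84600910]
step 2: P' = (I − K·H)·P̄ = [26020658/42300455 25180057/42300455; 25180057/42300455 37541903/42300455]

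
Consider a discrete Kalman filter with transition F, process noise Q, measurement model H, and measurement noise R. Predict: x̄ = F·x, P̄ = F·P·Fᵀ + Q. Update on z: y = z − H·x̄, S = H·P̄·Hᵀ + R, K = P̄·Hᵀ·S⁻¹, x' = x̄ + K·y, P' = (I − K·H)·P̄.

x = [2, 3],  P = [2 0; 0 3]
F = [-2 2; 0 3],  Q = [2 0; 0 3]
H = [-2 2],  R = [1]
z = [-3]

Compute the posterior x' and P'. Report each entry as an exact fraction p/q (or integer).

x' = [266/65, 177/65]
P' = [1366/65 1362/65; 1362/65 1374/65]

x̄ = F·x = [2, 9]
P̄ = F·P·Fᵀ + Q = [22 18; 18 30]
y = z − H·x̄ = [-17]
S = H·P̄·Hᵀ + R = [65]
K = P̄·Hᵀ·S⁻¹ = [-8/65; 24/65]
x' = x̄ + K·y = [266/65, 177/65]
P' = (I − K·H)·P̄ = [1366/65 1362/65; 1362/65 1374/65]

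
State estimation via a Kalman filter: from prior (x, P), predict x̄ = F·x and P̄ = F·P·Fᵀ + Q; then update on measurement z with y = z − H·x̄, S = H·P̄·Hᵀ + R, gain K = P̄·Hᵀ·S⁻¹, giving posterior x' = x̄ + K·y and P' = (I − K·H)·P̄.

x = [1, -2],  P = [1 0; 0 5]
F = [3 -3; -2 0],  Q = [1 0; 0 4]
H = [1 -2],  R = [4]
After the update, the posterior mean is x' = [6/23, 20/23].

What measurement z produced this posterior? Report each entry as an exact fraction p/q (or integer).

x̄ = F·x = [9, -2]
P̄ = F·P·Fᵀ + Q = [55 -6; -6 8]
S = H·P̄·Hᵀ + R = [115]
K = P̄·Hᵀ·S⁻¹ = [67/115; -22/115]
x' − x̄ = [-201/23, 66/23] = K·y
y = (KᵀK)⁻¹·Kᵀ·(x' − x̄) = [-15]
z = y + H·x̄ = [-15] + [13] = [-2]

z = [-2]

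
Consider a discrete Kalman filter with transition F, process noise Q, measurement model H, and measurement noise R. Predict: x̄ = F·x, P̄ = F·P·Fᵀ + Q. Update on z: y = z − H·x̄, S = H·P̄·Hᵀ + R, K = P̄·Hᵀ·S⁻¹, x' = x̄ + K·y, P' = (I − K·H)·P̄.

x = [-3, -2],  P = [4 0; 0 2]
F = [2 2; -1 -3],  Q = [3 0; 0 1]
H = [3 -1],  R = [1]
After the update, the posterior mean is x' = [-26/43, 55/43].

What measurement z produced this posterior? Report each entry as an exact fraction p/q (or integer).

x̄ = F·x = [-10, 9]
P̄ = F·P·Fᵀ + Q = [27 -20; -20 23]
S = H·P̄·Hᵀ + R = [387]
K = P̄·Hᵀ·S⁻¹ = [101/387; -83/387]
x' − x̄ = [404/43, -332/43] = K·y
y = (KᵀK)⁻¹·Kᵀ·(x' − x̄) = [36]
z = y + H·x̄ = [36] + [-39] = [-3]

z = [-3]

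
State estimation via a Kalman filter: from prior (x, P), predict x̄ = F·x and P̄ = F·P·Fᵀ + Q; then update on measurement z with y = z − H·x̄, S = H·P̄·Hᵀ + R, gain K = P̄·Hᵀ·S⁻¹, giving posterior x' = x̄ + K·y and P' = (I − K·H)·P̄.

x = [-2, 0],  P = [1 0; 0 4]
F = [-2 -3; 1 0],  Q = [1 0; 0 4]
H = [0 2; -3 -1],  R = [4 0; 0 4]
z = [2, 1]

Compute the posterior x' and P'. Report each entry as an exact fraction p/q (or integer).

x' = [-1017/2195, 1108/2195]
P' = [1169/2195 -611/2195; -611/2195 1829/2195]

x̄ = F·x = [4, -2]
P̄ = F·P·Fᵀ + Q = [41 -2; -2 5]
y = z − H·x̄ = [6, 11]
S = H·P̄·Hᵀ + R = [24 2; 2 366]
K = P̄·Hᵀ·S⁻¹ = [-611/4390 -724/2195; 1829/4390 1/2195]
x' = x̄ + K·y = [-1017/2195, 1108/2195]
P' = (I − K·H)·P̄ = [1169/2195 -611/2195; -611/2195 1829/2195]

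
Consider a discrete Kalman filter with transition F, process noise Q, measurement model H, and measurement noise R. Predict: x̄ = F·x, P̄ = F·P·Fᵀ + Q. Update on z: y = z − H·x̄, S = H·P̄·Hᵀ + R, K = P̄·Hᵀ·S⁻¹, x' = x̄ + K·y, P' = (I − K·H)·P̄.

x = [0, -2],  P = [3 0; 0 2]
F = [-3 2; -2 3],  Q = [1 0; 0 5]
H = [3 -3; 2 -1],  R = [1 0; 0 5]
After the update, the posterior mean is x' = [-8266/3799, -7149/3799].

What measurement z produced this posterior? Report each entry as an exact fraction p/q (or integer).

x̄ = F·x = [-4, -6]
P̄ = F·P·Fᵀ + Q = [36 30; 30 35]
S = H·P̄·Hᵀ + R = [100 51; 51 64]
K = P̄·Hᵀ·S⁻¹ = [-990/3799 3282/3799; -2235/3799 3265/3799]
x' − x̄ = [6930/3799, 15645/3799] = K·y
y = (KᵀK)⁻¹·Kᵀ·(x' − x̄) = [-7, 0]
z = y + H·x̄ = [-7, 0] + [6, -2] = [-1, -2]

z = [-1, -2]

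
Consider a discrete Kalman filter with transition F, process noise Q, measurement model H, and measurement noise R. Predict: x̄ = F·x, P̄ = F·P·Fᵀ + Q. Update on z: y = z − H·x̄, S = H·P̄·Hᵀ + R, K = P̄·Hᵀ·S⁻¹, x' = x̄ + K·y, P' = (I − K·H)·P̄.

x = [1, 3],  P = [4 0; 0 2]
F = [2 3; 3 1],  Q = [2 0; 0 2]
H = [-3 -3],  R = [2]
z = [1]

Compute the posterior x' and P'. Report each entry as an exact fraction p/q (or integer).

x̄ = F·x = [11, 6]
P̄ = F·P·Fᵀ + Q = [36 30; 30 40]
y = z − H·x̄ = [52]
S = H·P̄·Hᵀ + R = [1226]
K = P̄·Hᵀ·S⁻¹ = [-99/613; -105/613]
x' = x̄ + K·y = [1595/613, -1782/613]
P' = (I − K·H)·P̄ = [2466/613 -2400/613; -2400/613 2470/613]

x' = [1595/613, -1782/613]
P' = [2466/613 -2400/613; -2400/613 2470/613]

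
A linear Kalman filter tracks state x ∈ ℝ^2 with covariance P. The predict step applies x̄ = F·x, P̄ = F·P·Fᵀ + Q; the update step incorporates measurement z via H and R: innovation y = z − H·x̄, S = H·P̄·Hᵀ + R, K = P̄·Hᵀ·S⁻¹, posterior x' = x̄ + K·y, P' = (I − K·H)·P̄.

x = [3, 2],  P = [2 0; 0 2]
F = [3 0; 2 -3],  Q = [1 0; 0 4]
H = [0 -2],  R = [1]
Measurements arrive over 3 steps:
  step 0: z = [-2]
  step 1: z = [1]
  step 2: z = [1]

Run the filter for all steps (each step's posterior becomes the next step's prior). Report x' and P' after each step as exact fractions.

step 0: x̄ = F·x = [9, 0]
step 0: P̄ = F·P·Fᵀ + Q = [19 12; 12 30]
step 0: y = z − H·x̄ = [-2]
step 0: S = H·P̄·Hᵀ + R = [121]
step 0: K = P̄·Hᵀ·S⁻¹ = [-24/121; -60/121]
step 0: x' = x̄ + K·y = [1137/121, 120/121]
step 0: P' = (I − K·H)·P̄ = [1723/121 12/121; 12/121 30/121]
step 1: x̄ = F·x = [3411/121, 174/11]
step 1: P̄ = F·P·Fᵀ + Q = [15628/121 930/11; 930/11 62]
step 1: y = z − H·x̄ = [359/11]
step 1: S = H·P̄·Hᵀ + R = [249]
step 1: K = P̄·Hᵀ·S⁻¹ = [-620/913; -124/249]
step 1: x' = x̄ + K·y = [5503/913, -1190/2739]
step 1: P' = (I − K·H)·P̄ = [13084/913 310/913; 310/913 62/249]
step 2: x̄ = F·x = [16509/913, 12196/913]
step 2: P̄ = F·P·Fᵀ + Q = [118669/913 75714/913; 75714/913 54314/913]
step 2: y = z − H·x̄ = [25305/913]
step 2: S = H·P̄·Hᵀ + R = [218169/913]
step 2: K = P̄·Hᵀ·S⁻¹ = [-50476/72723; -108628/218169]
step 2: x' = x̄ + K·y = [-4001/3463, -4592/10389]
step 2: P' = (I − K·H)·P̄ = [3961791/266651 25238/72723; 25238/72723 54314/218169]

step 0: x' = [1137/121, 120/121], P' = [1723/121 12/121; 12/121 30/121]
step 1: x' = [5503/913, -1190/2739], P' = [13084/913 310/913; 310/913 62/249]
step 2: x' = [-4001/3463, -4592/10389], P' = [3961791/266651 25238/72723; 25238/72723 54314/218169]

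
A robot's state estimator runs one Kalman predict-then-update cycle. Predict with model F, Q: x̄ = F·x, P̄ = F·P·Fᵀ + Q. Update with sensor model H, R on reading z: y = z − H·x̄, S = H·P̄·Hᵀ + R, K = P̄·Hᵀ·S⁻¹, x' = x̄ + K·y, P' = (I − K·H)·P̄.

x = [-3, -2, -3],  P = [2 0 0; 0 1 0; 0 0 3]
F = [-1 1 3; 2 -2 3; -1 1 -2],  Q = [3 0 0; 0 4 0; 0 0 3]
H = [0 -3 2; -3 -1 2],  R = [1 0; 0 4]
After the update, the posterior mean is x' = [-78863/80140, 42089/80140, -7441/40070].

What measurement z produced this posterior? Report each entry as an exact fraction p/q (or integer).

x̄ = F·x = [-8, -11, 7]
P̄ = F·P·Fᵀ + Q = [33 21 -15; 21 43 -24; -15 -24 18]
S = H·P̄·Hᵀ + R = [748 672; 672 818]
K = P̄·Hᵀ·S⁻¹ = [12363/80140 -6213/20035; -20649/80140 469/20035; 2223/20035 1491/40070]
x' − x̄ = [562257/80140, 923629/80140, -287931/40070] = K·y
y = (KᵀK)⁻¹·Kᵀ·(x' − x̄) = [-49, -47]
z = y + H·x̄ = [-49, -47] + [47, 49] = [-2, 2]

z = [-2, 2]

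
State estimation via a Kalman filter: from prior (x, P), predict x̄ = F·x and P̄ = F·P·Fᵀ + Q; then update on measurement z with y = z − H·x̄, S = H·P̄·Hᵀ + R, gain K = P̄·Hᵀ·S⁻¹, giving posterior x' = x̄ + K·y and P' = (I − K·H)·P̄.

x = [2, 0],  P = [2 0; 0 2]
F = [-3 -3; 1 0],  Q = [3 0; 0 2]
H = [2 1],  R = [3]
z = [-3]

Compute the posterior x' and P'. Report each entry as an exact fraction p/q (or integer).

x' = [-330/139, 222/139]
P' = [237/139 -258/139; -258/139 492/139]

x̄ = F·x = [-6, 2]
P̄ = F·P·Fᵀ + Q = [39 -6; -6 4]
y = z − H·x̄ = [7]
S = H·P̄·Hᵀ + R = [139]
K = P̄·Hᵀ·S⁻¹ = [72/139; -8/139]
x' = x̄ + K·y = [-330/139, 222/139]
P' = (I − K·H)·P̄ = [237/139 -258/139; -258/139 492/139]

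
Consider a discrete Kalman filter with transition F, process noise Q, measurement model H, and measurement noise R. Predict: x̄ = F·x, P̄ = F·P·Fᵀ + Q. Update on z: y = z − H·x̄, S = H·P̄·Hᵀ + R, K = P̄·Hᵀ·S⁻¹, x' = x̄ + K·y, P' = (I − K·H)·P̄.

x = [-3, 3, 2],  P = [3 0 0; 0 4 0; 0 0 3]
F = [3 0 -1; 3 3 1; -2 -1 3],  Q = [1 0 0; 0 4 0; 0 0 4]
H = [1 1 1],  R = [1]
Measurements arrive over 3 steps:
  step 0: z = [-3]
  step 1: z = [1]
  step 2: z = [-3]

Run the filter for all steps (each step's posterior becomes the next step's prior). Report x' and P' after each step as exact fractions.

step 0: x' = [-1195/101, -17/101, 912/101], P' = [2347/101 380/101 -2699/101; 380/101 1741/101 -2048/101; -2699/101 -2048/101 4746/101]
step 1: x' = [-18041/1242, -80549/4968, 8639/276], P' = [200186/621 276643/1242 -37516/69; 276643/1242 937771/4968 -113437/276; -37516/69 -113437/276 43875/46]
step 2: x' = [-7930883/74364, -12081799/148728, 9169311/49576], P' = [60550493/12394 93135327/24788 -214112717/24788; 93135327/24788 145053795/49576 -331166377/49576; -214112717/24788 -331166377/49576 759035571/49576]

step 0: x̄ = F·x = [-11, 2, 9]
step 0: P̄ = F·P·Fᵀ + Q = [31 24 -27; 24 70 -21; -27 -21 47]
step 0: y = z − H·x̄ = [-3]
step 0: S = H·P̄·Hᵀ + R = [101]
step 0: K = P̄·Hᵀ·S⁻¹ = [28/101; 73/101; -1/101]
step 0: x' = x̄ + K·y = [-1195/101, -17/101, 912/101]
step 0: P' = (I − K·H)·P̄ = [2347/101 380/101 -2699/101; 380/101 1741/101 -2048/101; -2699/101 -2048/101 4746/101]
step 1: x̄ = F·x = [-4497/101, -2724/101, 5143/101]
step 1: P̄ = F·P·Fᵀ + Q = [42164/101 25941/101 -61197/101; 25941/101 20300/101 -43764/101; -61197/101 -43764/101 100443/101]
step 1: y = z − H·x̄ = [2179/101]
step 1: S = H·P̄·Hᵀ + R = [4968/101]
step 1: K = P̄·Hᵀ·S⁻¹ = [1727/1242; 2477/4968; -251/276]
step 1: x' = x̄ + K·y = [-18041/1242, -80549/4968, 8639/276]
step 1: P' = (I − K·H)·P̄ = [200186/621 276643/1242 -37516/69; 276643/1242 937771/4968 -113437/276; -37516/69 -113437/276 43875/46]
step 2: x̄ = F·x = [-61999/828, -100879/1656, 230461/1656]
step 2: P̄ = F·P·Fᵀ + Q = [982327/138 1431091/276 -3272149/276; 1431091/276 2119099/552 -4823209/552; -3272149/276 -4823209/552 11011267/552]
step 2: y = z − H·x̄ = [-1319/207]
step 2: S = H·P̄·Hᵀ + R = [6197/69]
step 2: K = P̄·Hᵀ·S⁻¹ = [30899/6197; 19759/6197; -44530/6197]
step 2: x' = x̄ + K·y = [-7930883/74364, -12081799/148728, 9169311/49576]
step 2: P' = (I − K·H)·P̄ = [60550493/12394 93135327/24788 -214112717/24788; 93135327/24788 145053795/49576 -331166377/49576; -214112717/24788 -331166377/49576 759035571/49576]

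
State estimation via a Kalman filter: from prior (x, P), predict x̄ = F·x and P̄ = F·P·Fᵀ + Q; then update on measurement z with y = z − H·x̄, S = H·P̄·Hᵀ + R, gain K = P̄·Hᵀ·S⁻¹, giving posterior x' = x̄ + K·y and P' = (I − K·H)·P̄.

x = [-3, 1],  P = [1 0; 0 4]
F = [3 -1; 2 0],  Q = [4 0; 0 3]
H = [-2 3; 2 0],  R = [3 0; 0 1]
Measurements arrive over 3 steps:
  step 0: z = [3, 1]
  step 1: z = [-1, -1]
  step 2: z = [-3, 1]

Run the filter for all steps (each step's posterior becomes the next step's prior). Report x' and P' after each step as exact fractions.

step 0: x' = [480/1627, 3153/3254], P' = [399/1627 258/1627; 258/1627 1349/3254]
step 1: x' = [-40391/89522, -24180/44761], P' = [338703/1432352 212985/1432352; 212985/1432352 572367/1432352]
step 2: x' = [11112615/24937258, -43560488/62343145], P' = [29467131/124686290 1851219/12468629; 1851219/12468629 24888201/62343145]

step 0: x̄ = F·x = [-10, -6]
step 0: P̄ = F·P·Fᵀ + Q = [17 6; 6 7]
step 0: y = z − H·x̄ = [1, 21]
step 0: S = H·P̄·Hᵀ + R = [62 -32; -32 69]
step 0: K = P̄·Hᵀ·S⁻¹ = [-8/1627 798/1627; 1005/3254 516/1627]
step 0: x' = x̄ + K·y = [480/1627, 3153/3254]
step 0: P' = (I − K·H)·P̄ = [399/1627 258/1627; 258/1627 1349/3254]
step 1: x̄ = F·x = [-273/3254, 960/1627]
step 1: P̄ = F·P·Fᵀ + Q = [18451/3254 1878/1627; 1878/1627 6477/1627]
step 1: y = z − H·x̄ = [-4780/1627, -1354/1627]
step 1: S = H·P̄·Hᵀ + R = [77540/1627 -25634/1627; -25634/1627 38529/1627]
step 1: K = P̄·Hᵀ·S⁻¹ = [-12817/1432352 338703/716176; 430377/1432352 212985/716176]
step 1: x' = x̄ + K·y = [-40391/89522, -24180/44761]
step 1: P' = (I − K·H)·P̄ = [338703/1432352 212985/1432352; 212985/1432352 572367/1432352]
step 2: x̄ = F·x = [-72813/89522, -40391/44761]
step 2: P̄ = F·P·Fᵀ + Q = [252256/44761 200781/179044; 200781/179044 1412967/358088]
step 2: y = z − H·x̄ = [-85923/44761, 117574/44761]
step 2: S = H·P̄·Hᵀ + R = [17044415/358088 -1415705/89522; -1415705/89522 1053785/44761]
step 2: K = P̄·Hᵀ·S⁻¹ = [-566282/62343145 29467131/62343145; 18717471/62343145 3702438/12468629]
step 2: x' = x̄ + K·y = [11112615/24937258, -43560488/62343145]
step 2: P' = (I − K·H)·P̄ = [29467131/124686290 1851219/12468629; 1851219/12468629 24888201/62343145]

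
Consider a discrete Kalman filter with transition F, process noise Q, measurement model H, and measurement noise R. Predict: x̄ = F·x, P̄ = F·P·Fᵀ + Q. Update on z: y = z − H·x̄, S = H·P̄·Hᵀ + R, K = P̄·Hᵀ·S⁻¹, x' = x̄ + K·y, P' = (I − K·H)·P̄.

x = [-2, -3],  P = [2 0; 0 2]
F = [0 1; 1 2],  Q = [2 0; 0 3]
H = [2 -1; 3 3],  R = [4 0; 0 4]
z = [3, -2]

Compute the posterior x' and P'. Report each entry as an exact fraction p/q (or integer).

x̄ = F·x = [-3, -8]
P̄ = F·P·Fᵀ + Q = [4 4; 4 13]
y = z − H·x̄ = [1, 31]
S = H·P̄·Hᵀ + R = [17 -3; -3 229]
K = P̄·Hᵀ·S⁻¹ = [247/971 105/971; -248/971 213/971]
x' = x̄ + K·y = [589/971, -1413/971]
P' = (I − K·H)·P̄ = [376/971 -236/971; -236/971 520/971]

x' = [589/971, -1413/971]
P' = [376/971 -236/971; -236/971 520/971]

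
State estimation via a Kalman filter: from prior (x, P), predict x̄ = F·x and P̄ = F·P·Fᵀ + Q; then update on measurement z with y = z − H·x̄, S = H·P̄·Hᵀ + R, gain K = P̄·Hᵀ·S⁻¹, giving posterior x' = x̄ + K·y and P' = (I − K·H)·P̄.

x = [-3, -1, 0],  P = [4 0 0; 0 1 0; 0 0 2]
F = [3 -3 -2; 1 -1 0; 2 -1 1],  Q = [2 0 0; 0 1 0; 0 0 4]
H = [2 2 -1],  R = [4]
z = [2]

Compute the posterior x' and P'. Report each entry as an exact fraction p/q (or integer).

x' = [-57/263, -97/263, -782/263]
P' = [776/263 84/263 1252/263; 84/263 489/263 1014/263; 1252/263 1014/263 4368/263]

x̄ = F·x = [-6, -2, -5]
P̄ = F·P·Fᵀ + Q = [55 15 23; 15 6 9; 23 9 23]
y = z − H·x̄ = [13]
S = H·P̄·Hᵀ + R = [263]
K = P̄·Hᵀ·S⁻¹ = [117/263; 33/263; 41/263]
x' = x̄ + K·y = [-57/263, -97/263, -782/263]
P' = (I − K·H)·P̄ = [776/263 84/263 1252/263; 84/263 489/263 1014/263; 1252/263 1014/263 4368/263]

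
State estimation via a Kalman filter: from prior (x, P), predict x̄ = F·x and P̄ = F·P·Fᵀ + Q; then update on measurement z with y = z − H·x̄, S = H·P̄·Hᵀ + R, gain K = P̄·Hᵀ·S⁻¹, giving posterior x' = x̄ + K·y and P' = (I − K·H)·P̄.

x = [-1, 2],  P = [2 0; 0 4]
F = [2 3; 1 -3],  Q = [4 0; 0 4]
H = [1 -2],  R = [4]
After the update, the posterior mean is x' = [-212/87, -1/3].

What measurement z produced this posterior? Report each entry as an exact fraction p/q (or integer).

x̄ = F·x = [4, -7]
P̄ = F·P·Fᵀ + Q = [48 -32; -32 42]
S = H·P̄·Hᵀ + R = [348]
K = P̄·Hᵀ·S⁻¹ = [28/87; -1/3]
x' − x̄ = [-560/87, 20/3] = K·y
y = (KᵀK)⁻¹·Kᵀ·(x' − x̄) = [-20]
z = y + H·x̄ = [-20] + [18] = [-2]

z = [-2]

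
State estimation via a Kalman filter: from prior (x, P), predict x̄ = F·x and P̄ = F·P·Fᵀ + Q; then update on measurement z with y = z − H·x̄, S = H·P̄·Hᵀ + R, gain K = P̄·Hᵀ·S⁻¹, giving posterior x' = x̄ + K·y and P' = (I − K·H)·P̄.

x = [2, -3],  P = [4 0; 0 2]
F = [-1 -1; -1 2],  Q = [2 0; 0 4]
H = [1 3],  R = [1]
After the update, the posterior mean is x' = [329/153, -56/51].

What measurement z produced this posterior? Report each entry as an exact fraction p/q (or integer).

x̄ = F·x = [1, -8]
P̄ = F·P·Fᵀ + Q = [8 0; 0 16]
S = H·P̄·Hᵀ + R = [153]
K = P̄·Hᵀ·S⁻¹ = [8/153; 16/51]
x' − x̄ = [176/153, 352/51] = K·y
y = (KᵀK)⁻¹·Kᵀ·(x' − x̄) = [22]
z = y + H·x̄ = [22] + [-23] = [-1]

z = [-1]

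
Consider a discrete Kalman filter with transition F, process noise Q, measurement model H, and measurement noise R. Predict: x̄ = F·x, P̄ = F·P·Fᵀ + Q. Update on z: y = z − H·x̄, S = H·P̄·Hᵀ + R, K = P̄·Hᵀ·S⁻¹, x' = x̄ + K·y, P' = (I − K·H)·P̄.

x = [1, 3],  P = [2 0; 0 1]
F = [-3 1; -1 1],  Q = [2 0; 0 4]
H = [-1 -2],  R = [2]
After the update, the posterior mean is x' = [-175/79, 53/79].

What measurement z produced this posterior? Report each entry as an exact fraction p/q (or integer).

z = [1]

x̄ = F·x = [0, 2]
P̄ = F·P·Fᵀ + Q = [21 7; 7 7]
S = H·P̄·Hᵀ + R = [79]
K = P̄·Hᵀ·S⁻¹ = [-35/79; -21/79]
x' − x̄ = [-175/79, -105/79] = K·y
y = (KᵀK)⁻¹·Kᵀ·(x' − x̄) = [5]
z = y + H·x̄ = [5] + [-4] = [1]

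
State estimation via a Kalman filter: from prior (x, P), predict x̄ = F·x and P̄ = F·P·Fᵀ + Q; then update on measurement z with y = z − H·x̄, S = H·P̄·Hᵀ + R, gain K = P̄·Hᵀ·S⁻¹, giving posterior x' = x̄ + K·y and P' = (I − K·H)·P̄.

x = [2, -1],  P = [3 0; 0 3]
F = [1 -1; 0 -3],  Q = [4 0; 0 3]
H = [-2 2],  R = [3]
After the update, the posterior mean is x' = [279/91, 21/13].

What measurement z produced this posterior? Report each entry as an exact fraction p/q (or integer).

x̄ = F·x = [3, 3]
P̄ = F·P·Fᵀ + Q = [10 9; 9 30]
S = H·P̄·Hᵀ + R = [91]
K = P̄·Hᵀ·S⁻¹ = [-2/91; 6/13]
x' − x̄ = [6/91, -18/13] = K·y
y = (KᵀK)⁻¹·Kᵀ·(x' − x̄) = [-3]
z = y + H·x̄ = [-3] + [0] = [-3]

z = [-3]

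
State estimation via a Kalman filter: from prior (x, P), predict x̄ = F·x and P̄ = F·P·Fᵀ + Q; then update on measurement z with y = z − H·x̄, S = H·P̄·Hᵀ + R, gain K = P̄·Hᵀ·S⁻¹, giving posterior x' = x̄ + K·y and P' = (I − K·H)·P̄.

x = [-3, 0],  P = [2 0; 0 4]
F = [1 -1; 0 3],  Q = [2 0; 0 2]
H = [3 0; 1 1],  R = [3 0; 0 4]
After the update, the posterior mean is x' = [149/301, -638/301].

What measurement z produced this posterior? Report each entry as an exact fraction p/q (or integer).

x̄ = F·x = [-3, 0]
P̄ = F·P·Fᵀ + Q = [8 -12; -12 38]
S = H·P̄·Hᵀ + R = [75 -12; -12 26]
K = P̄·Hᵀ·S⁻¹ = [96/301 -2/301; -104/301 253/301]
x' − x̄ = [1052/301, -638/301] = K·y
y = (KᵀK)⁻¹·Kᵀ·(x' − x̄) = [11, 2]
z = y + H·x̄ = [11, 2] + [-9, -3] = [2, -1]

z = [2, -1]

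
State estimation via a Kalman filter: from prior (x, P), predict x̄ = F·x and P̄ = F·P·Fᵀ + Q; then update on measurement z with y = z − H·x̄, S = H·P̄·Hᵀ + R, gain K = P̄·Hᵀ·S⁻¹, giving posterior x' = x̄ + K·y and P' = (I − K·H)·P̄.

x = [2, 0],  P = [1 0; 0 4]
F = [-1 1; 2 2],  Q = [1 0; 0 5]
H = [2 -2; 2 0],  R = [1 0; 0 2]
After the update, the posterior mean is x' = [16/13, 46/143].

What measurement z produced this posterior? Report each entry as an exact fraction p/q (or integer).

x̄ = F·x = [-2, 4]
P̄ = F·P·Fᵀ + Q = [6 6; 6 25]
S = H·P̄·Hᵀ + R = [77 0; 0 26]
K = P̄·Hᵀ·S⁻¹ = [0 6/13; -38/77 6/13]
x' − x̄ = [42/13, -526/143] = K·y
y = (KᵀK)⁻¹·Kᵀ·(x' − x̄) = [14, 7]
z = y + H·x̄ = [14, 7] + [-12, -4] = [2, 3]

z = [2, 3]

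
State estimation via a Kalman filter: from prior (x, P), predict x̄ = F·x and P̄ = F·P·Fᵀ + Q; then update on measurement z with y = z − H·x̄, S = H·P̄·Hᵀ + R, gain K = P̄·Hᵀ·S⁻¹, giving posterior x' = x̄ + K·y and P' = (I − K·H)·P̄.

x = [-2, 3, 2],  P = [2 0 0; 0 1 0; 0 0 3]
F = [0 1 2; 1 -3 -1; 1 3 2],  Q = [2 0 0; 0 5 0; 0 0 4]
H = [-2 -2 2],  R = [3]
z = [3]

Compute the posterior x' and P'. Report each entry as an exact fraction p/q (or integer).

x' = [185/53, -641/159, 199/159]
P' = [687/53 -201/53 495/53; -201/53 905/159 233/159; 495/53 233/159 1793/159]

x̄ = F·x = [7, -13, 11]
P̄ = F·P·Fᵀ + Q = [15 -9 15; -9 19 -13; 15 -13 27]
y = z − H·x̄ = [-31]
S = H·P̄·Hᵀ + R = [159]
K = P̄·Hᵀ·S⁻¹ = [6/53; -46/159; 50/159]
x' = x̄ + K·y = [185/53, -641/159, 199/159]
P' = (I − K·H)·P̄ = [687/53 -201/53 495/53; -201/53 905/159 233/159; 495/53 233/159 1793/159]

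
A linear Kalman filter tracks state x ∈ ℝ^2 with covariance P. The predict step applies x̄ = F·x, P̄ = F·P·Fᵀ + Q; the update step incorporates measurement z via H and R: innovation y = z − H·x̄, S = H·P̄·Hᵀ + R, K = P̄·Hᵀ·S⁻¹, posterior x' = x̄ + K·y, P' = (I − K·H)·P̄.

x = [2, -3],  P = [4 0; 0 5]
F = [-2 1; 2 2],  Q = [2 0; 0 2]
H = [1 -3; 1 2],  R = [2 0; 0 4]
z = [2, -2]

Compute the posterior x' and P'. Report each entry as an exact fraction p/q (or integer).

x̄ = F·x = [-7, -2]
P̄ = F·P·Fᵀ + Q = [23 -6; -6 38]
y = z − H·x̄ = [3, 9]
S = H·P̄·Hᵀ + R = [403 -199; -199 155]
K = P̄·Hᵀ·S⁻¹ = [534/1429 787/1429; -2335/11432 2165/11432]
x' = x̄ + K·y = [-1318/1429, -1298/1429]
P' = (I − K·H)·P̄ = [2316/1429 416/1429; 416/1429 1333/5716]

x' = [-1318/1429, -1298/1429]
P' = [2316/1429 416/1429; 416/1429 1333/5716]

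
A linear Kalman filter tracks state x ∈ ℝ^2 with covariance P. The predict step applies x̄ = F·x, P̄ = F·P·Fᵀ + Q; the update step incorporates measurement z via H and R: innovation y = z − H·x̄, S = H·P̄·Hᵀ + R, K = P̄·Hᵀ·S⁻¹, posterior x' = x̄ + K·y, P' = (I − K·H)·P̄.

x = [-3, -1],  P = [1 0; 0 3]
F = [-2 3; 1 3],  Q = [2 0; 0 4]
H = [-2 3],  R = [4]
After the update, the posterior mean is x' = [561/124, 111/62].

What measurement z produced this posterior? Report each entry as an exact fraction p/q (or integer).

x̄ = F·x = [3, -6]
P̄ = F·P·Fᵀ + Q = [33 25; 25 32]
S = H·P̄·Hᵀ + R = [124]
K = P̄·Hᵀ·S⁻¹ = [9/124; 23/62]
x' − x̄ = [189/124, 483/62] = K·y
y = (KᵀK)⁻¹·Kᵀ·(x' − x̄) = [21]
z = y + H·x̄ = [21] + [-24] = [-3]

z = [-3]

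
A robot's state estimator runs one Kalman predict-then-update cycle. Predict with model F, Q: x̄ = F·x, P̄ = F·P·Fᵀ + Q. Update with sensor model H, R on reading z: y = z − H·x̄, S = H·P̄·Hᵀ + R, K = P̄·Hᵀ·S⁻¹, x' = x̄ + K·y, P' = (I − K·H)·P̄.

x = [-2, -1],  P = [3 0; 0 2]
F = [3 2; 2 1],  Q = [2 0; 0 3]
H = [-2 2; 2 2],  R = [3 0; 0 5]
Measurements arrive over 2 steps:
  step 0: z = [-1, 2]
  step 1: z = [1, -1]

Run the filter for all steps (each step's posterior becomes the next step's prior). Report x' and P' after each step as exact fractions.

step 0: x̄ = F·x = [-8, -5]
step 0: P̄ = F·P·Fᵀ + Q = [37 22; 22 17]
step 0: y = z − H·x̄ = [-7, 28]
step 0: S = H·P̄·Hᵀ + R = [43 -80; -80 397]
step 0: K = P̄·Hᵀ·S⁻¹ = [-2470/10671 2674/10671; 2270/10671 2554/10671]
step 0: x' = x̄ + K·y = [6794/10671, 2267/10671]
step 0: P' = (I − K·H)·P̄ = [5195/10671 1490/10671; 1490/10671 4895/10671]
step 1: x̄ = F·x = [24916/10671, 5285/3557]
step 1: P̄ = F·P·Fᵀ + Q = [105557/10671 17130/3557; 17130/3557 21216/3557]
step 1: y = z − H·x̄ = [28793/10671, -92213/10671]
step 1: S = H·P̄·Hᵀ + R = [297713/10671 -167636/10671; -167636/10671 1141295/10671]
step 1: K = P̄·Hᵀ·S⁻¹ = [-6655526/29207809 7055538/29207809; 6236436/29207809 6804084/29207809]
step 1: x' = x̄ + K·y = [-10730308/29207809, 1427281/29207809]
step 1: P' = (I − K·H)·P̄ = [13811067/29207809 3827778/29207809; 3827778/29207809 13182432/29207809]

step 0: x' = [6794/10671, 2267/10671], P' = [5195/10671 1490/10671; 1490/10671 4895/10671]
step 1: x' = [-10730308/29207809, 1427281/29207809], P' = [13811067/29207809 3827778/29207809; 3827778/29207809 13182432/29207809]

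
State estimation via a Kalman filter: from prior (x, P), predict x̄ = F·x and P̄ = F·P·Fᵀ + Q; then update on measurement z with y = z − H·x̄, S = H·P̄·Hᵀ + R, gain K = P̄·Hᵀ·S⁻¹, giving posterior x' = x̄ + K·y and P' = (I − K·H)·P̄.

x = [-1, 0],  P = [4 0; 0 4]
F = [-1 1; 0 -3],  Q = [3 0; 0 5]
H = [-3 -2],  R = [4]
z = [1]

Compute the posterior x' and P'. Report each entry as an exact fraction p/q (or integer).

x' = [29/41, -184/123]
P' = [424/41 -630/41; -630/41 2927/123]

x̄ = F·x = [1, 0]
P̄ = F·P·Fᵀ + Q = [11 -12; -12 41]
y = z − H·x̄ = [4]
S = H·P̄·Hᵀ + R = [123]
K = P̄·Hᵀ·S⁻¹ = [-3/41; -46/123]
x' = x̄ + K·y = [29/41, -184/123]
P' = (I − K·H)·P̄ = [424/41 -630/41; -630/41 2927/123]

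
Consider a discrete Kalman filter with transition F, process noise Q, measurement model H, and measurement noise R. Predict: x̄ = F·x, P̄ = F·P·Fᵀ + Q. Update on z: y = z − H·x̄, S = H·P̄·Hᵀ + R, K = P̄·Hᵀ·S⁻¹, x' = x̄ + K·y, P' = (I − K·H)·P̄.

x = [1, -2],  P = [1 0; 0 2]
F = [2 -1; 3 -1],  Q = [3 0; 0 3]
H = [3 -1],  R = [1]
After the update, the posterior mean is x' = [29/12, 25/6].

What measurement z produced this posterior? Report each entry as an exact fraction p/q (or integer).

z = [3]

x̄ = F·x = [4, 5]
P̄ = F·P·Fᵀ + Q = [9 8; 8 14]
S = H·P̄·Hᵀ + R = [48]
K = P̄·Hᵀ·S⁻¹ = [19/48; 5/24]
x' − x̄ = [-19/12, -5/6] = K·y
y = (KᵀK)⁻¹·Kᵀ·(x' − x̄) = [-4]
z = y + H·x̄ = [-4] + [7] = [3]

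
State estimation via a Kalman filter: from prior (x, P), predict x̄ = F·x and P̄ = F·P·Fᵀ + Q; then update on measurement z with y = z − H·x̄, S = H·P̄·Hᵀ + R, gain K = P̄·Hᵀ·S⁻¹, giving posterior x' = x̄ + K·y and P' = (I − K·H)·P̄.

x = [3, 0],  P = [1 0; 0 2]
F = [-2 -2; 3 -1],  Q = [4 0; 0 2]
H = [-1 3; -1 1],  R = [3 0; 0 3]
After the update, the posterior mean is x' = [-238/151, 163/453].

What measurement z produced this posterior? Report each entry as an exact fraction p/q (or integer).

z = [2, 2]

x̄ = F·x = [-6, 9]
P̄ = F·P·Fᵀ + Q = [16 -2; -2 13]
S = H·P̄·Hᵀ + R = [148 63; 63 36]
K = P̄·Hᵀ·S⁻¹ = [38/151 -142/151; 59/151 -121/453]
x' − x̄ = [668/151, -3914/453] = K·y
y = (KᵀK)⁻¹·Kᵀ·(x' − x̄) = [-31, -13]
z = y + H·x̄ = [-31, -13] + [33, 15] = [2, 2]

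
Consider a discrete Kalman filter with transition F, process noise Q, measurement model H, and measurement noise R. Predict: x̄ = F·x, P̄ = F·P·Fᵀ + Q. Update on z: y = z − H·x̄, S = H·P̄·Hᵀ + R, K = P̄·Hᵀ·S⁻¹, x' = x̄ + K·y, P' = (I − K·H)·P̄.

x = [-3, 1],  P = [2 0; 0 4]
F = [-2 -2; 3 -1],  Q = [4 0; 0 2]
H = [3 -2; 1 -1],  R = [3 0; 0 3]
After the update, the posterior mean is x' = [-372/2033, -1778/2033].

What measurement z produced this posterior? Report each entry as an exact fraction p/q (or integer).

x̄ = F·x = [4, -10]
P̄ = F·P·Fᵀ + Q = [28 -4; -4 24]
S = H·P̄·Hᵀ + R = [399 152; 152 63]
K = P̄·Hᵀ·S⁻¹ = [932/2033 -64/107; 476/2033 -108/107]
x' − x̄ = [-8504/2033, 18552/2033] = K·y
y = (KᵀK)⁻¹·Kᵀ·(x' − x̄) = [-30, -16]
z = y + H·x̄ = [-30, -16] + [32, 14] = [2, -2]

z = [2, -2]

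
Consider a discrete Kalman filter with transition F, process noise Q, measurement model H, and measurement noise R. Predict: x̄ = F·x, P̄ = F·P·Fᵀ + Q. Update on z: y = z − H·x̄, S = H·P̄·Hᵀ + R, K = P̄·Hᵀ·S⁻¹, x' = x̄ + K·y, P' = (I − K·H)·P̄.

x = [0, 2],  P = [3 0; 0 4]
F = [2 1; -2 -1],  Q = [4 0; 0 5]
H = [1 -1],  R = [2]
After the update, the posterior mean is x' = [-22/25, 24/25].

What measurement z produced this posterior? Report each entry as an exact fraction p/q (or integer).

z = [-2]

x̄ = F·x = [2, -2]
P̄ = F·P·Fᵀ + Q = [20 -16; -16 21]
S = H·P̄·Hᵀ + R = [75]
K = P̄·Hᵀ·S⁻¹ = [12/25; -37/75]
x' − x̄ = [-72/25, 74/25] = K·y
y = (KᵀK)⁻¹·Kᵀ·(x' − x̄) = [-6]
z = y + H·x̄ = [-6] + [4] = [-2]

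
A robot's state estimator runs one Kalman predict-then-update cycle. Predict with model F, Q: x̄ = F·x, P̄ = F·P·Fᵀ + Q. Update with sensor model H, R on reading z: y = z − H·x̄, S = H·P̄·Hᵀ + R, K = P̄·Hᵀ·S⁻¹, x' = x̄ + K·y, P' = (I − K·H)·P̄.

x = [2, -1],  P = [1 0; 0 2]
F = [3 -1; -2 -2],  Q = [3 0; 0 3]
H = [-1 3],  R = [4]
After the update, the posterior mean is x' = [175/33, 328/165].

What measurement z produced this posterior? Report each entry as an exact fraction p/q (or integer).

x̄ = F·x = [7, -2]
P̄ = F·P·Fᵀ + Q = [14 -2; -2 15]
S = H·P̄·Hᵀ + R = [165]
K = P̄·Hᵀ·S⁻¹ = [-4/33; 47/165]
x' − x̄ = [-56/33, 658/165] = K·y
y = (KᵀK)⁻¹·Kᵀ·(x' − x̄) = [14]
z = y + H·x̄ = [14] + [-13] = [1]

z = [1]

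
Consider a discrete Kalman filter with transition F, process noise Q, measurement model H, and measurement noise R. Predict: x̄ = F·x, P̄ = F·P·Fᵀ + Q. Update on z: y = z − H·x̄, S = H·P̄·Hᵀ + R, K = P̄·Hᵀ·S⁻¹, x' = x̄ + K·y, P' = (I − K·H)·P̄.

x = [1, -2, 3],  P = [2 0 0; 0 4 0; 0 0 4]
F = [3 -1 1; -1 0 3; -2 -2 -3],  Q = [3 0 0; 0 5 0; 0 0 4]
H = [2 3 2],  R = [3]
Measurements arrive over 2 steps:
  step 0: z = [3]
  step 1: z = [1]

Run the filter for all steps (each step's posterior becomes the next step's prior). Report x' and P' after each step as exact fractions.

step 0: x̄ = F·x = [8, 8, -7]
step 0: P̄ = F·P·Fᵀ + Q = [29 6 -16; 6 43 -32; -16 -32 64]
step 0: y = z − H·x̄ = [-23]
step 0: S = H·P̄·Hᵀ + R = [322]
step 0: K = P̄·Hᵀ·S⁻¹ = [22/161; 11/46; 0]
step 0: x' = x̄ + K·y = [34/7, 5/2, -7]
step 0: P' = (I − K·H)·P̄ = [3701/161 -104/23 -16; -104/23 1131/46 -32; -16 -32 64]
step 1: x̄ = F·x = [71/14, -181/7, 44/7]
step 1: P̄ = F·P·Fᵀ + Q = [94541/322 13929/161 -19105/161; 13929/161 112698/161 -48150/161; -19105/161 -48150/161 25458/161]
step 1: y = z − H·x̄ = [391/7]
step 1: S = H·P̄·Hᵀ + R = [32269/7]
step 1: K = P̄·Hᵀ·S⁻¹ = [4266/32269; 11724/32269; -5728/32269]
step 1: x' = x̄ + K·y = [34951/2806, -7805/1403, -5092/1403]
step 1: P' = (I − K·H)·P̄ = [13749073/64538 -4353171/32269 -338381/32269; -4353171/32269 2951874/32269 -57054/32269; -338381/32269 -57054/32269 415370/32269]

step 0: x' = [34/7, 5/2, -7], P' = [3701/161 -104/23 -16; -104/23 1131/46 -32; -16 -32 64]
step 1: x' = [34951/2806, -7805/1403, -5092/1403], P' = [13749073/64538 -4353171/32269 -338381/32269; -4353171/32269 2951874/32269 -57054/32269; -338381/32269 -57054/32269 415370/32269]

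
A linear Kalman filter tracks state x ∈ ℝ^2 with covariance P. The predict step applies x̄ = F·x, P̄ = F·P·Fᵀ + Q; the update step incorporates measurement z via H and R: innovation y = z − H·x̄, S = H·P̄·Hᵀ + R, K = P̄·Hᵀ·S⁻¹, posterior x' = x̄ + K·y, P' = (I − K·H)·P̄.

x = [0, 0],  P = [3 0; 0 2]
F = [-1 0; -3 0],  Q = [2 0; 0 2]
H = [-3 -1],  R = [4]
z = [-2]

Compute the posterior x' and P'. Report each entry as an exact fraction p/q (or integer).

x' = [4/11, 28/33]
P' = [7/11 -13/11; -13/11 173/33]

x̄ = F·x = [0, 0]
P̄ = F·P·Fᵀ + Q = [5 9; 9 29]
y = z − H·x̄ = [-2]
S = H·P̄·Hᵀ + R = [132]
K = P̄·Hᵀ·S⁻¹ = [-2/11; -14/33]
x' = x̄ + K·y = [4/11, 28/33]
P' = (I − K·H)·P̄ = [7/11 -13/11; -13/11 173/33]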